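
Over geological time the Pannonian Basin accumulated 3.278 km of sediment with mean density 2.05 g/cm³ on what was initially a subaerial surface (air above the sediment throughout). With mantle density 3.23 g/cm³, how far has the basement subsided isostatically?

Subaerial load: s = t ρ_sed / ρ_m = 3.278 km × 2.05/3.23 = 2.08 km.

2.08 km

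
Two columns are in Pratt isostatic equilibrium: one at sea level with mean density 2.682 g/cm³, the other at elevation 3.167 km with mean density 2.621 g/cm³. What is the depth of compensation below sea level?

136 km

ρ_ref D = ρ (D + h) → D (ρ_ref − ρ) = ρ h.
D = ρ h/(ρ_ref − ρ) = 2.621 × 3.167 km/(2.682 − 2.621) = 136 km.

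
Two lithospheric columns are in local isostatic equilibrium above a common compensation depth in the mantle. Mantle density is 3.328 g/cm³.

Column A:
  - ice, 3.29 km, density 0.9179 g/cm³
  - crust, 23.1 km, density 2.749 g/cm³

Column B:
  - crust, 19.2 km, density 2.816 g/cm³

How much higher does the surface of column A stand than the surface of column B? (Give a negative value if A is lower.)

3.45 km

For any compensation level in the mantle, the mantle terms cancel and isostasy reduces to e = (Σt_A − Σt_B) − (Σ(ρt)_A − Σ(ρt)_B) / ρ_m.
Σt_A = 26.39 km; Σt_B = 19.2 km; Σ(ρt)_A = 66.521791; Σ(ρt)_B = 54.0672 (in km·g/cm³).
e = (26.39 − 19.2) − (66.521791 − 54.0672) / 3.328 = 3.45 km.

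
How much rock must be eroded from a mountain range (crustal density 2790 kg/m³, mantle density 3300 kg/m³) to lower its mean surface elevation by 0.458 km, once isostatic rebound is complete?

Net drop Δ = e − u = e − e ρ_c/ρ_m = e (ρ_m − ρ_c)/ρ_m.
e = Δ ρ_m/(ρ_m − ρ_c) = 0.458 km × 3300/510 = 2.96 km.

2.96 km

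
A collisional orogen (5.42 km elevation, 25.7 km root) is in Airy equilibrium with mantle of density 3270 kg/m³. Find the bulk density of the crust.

2700 kg/m³

ρ_c h = (ρ_m − ρ_c) r → ρ_c (h + r) = ρ_m r → ρ_c = ρ_m r / (h + r).
ρ_c = 3270 × 25.7 km / (5.42 km + 25.7 km) = 2700 kg/m³.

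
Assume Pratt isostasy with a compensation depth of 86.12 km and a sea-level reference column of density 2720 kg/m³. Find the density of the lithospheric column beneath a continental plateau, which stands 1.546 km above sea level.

Pratt balance: ρ_ref D = ρ (D + h).
ρ = ρ_ref D/(D + h) = 2720 × 86.12 km/(86.12 km + 1.546 km) = 2670 kg/m³.

2670 kg/m³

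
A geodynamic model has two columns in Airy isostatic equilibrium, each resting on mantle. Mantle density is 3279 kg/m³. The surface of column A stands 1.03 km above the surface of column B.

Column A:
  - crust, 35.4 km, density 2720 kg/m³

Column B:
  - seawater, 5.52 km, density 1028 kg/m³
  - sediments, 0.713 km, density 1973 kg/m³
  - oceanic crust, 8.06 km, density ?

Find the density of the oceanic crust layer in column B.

Take the compensation level at the base of the deeper column (depth z_c below the surface of column A) and equate Σ ρ_i t_i down to z_c; mantle fills any gap and the z_c terms cancel.
Column A: 35.4×2720 + (z_c − 35.4)×3279
Column B: 1.03×0 + 5.52×1028 + 0.713×1973 + 8.06×ρ + (z_c − 1.03 − 14.293)×3279
The z_c×3279 term appears on both sides and cancels. Collect the known terms of each column as K = Σ(ρt)_known − 3279 × (depth of known layers): K_A = 96288 − 3279×35.4 = −19788.6; K_B = 7081.309 − 3279×(1.03 + 14.293) = −43162.808.
Balance: K_A = K_B + 8.06×ρ, so ρ = (K_A − K_B)/8.06 = 23374.2/8.06 = 2900 kg/m³.

2900 kg/m³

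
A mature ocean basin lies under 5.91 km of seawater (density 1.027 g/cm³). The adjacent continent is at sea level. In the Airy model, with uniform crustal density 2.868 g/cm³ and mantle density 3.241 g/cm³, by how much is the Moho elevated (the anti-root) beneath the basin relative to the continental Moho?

Isostatic balance requires: replacing crust with seawater at the top is compensated by replacing crust with mantle at the base: d (ρ_c − ρ_w) = a (ρ_m − ρ_c).
a = d (ρ_c − ρ_w)/(ρ_m − ρ_c) = 5.91 km × 1.841/0.373 = 29.2 km.

29.2 km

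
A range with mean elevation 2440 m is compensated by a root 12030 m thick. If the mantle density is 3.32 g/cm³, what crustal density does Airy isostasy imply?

2.76 g/cm³

ρ_c h = (ρ_m − ρ_c) r → ρ_c (h + r) = ρ_m r → ρ_c = ρ_m r / (h + r).
ρ_c = 3.32 × 12030 m / (2440 m + 12030 m) = 2.76 g/cm³.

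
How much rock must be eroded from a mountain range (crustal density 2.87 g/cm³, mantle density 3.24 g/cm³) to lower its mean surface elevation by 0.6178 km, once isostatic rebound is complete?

Net drop Δ = e − u = e − e ρ_c/ρ_m = e (ρ_m − ρ_c)/ρ_m.
e = Δ ρ_m/(ρ_m − ρ_c) = 0.6178 km × 3.24/0.37 = 5.41 km.

5.41 km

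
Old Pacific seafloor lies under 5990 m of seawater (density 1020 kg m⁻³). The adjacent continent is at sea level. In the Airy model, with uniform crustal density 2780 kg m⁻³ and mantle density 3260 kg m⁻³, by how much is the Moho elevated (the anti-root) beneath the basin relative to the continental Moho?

22000 m

In Airy isostatic equilibrium: replacing crust with seawater at the top is compensated by replacing crust with mantle at the base: d (ρ_c − ρ_w) = a (ρ_m − ρ_c).
a = d (ρ_c − ρ_w)/(ρ_m − ρ_c) = 5990 m × 1760/480 = 22000 m.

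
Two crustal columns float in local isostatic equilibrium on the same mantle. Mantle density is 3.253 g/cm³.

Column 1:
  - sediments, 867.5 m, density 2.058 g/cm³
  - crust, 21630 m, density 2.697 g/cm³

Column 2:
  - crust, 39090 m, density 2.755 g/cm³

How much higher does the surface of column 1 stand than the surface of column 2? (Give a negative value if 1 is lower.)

For any compensation level in the mantle, the mantle terms cancel and isostasy reduces to e = (Σt_1 − Σt_2) − (Σ(ρt)_1 − Σ(ρt)_2) / ρ_m.
Σt_1 = 22497.5 m; Σt_2 = 39090 m; Σ(ρt)_1 = 60121.425; Σ(ρt)_2 = 107692.95 (in m·g/cm³).
e = (22497.5 − 39090) − (60121.425 − 107692.95) / 3.253 = −1970 m.

−1970 m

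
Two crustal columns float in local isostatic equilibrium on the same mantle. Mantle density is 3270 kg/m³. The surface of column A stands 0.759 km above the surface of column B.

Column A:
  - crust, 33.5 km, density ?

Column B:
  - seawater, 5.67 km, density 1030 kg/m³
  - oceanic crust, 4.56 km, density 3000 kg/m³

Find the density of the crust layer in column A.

2780 kg/m³

Take the compensation level at the base of the deeper column (depth z_c below the surface of column A) and equate Σ ρ_i t_i down to z_c; mantle fills any gap and the z_c terms cancel.
Column A: 33.5×ρ + (z_c − 33.5)×3270
Column B: 0.759×0 + 5.67×1030 + 4.56×3000 + (z_c − 0.759 − 10.23)×3270
The z_c×3270 term appears on both sides and cancels. Collect the known terms of each column as K = Σ(ρt)_known − 3270 × (depth of known layers): K_A = 0 − 3270×33.5 = −109545; K_B = 19520.1 − 3270×(0.759 + 10.23) = −16413.93.
Balance: K_A + 33.5×ρ = K_B, so ρ = (K_B − K_A)/33.5 = 93131.1/33.5 = 2780 kg/m³.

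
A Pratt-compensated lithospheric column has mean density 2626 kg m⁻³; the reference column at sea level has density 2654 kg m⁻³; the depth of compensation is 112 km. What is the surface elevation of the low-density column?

ρ_ref D = ρ (D + h) → h = D (ρ_ref − ρ)/ρ.
h = 112 km × (2654 − 2626)/2626 = 1.19 km.

1.19 km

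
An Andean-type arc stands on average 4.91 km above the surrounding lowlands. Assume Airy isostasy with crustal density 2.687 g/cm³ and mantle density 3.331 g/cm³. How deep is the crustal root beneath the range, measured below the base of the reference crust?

Equating mass per unit area of the two columns: the weight of the topography is balanced by the buoyancy of the root, ρ_c h = (ρ_m − ρ_c) r.
r = h · ρ_c / (ρ_m − ρ_c) = 4.91 km × 2.687 / (3.331 − 2.687) = 20.5 km.

20.5 km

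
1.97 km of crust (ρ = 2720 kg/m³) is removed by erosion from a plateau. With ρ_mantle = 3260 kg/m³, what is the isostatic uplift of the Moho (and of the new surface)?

1.64 km

Unloading: uplift u = e ρ_c/ρ_m = 1.97 km × 2720/3260 = 1.64 km.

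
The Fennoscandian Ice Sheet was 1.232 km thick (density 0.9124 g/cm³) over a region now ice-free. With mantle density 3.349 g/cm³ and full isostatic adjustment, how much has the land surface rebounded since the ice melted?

0.336 km

Removing the load lets mantle flow back in; uplift u satisfies ρ_ice t = ρ_m u.
u = t ρ_ice/ρ_m = 1.232 km × 0.9124/3.349 = 0.336 km.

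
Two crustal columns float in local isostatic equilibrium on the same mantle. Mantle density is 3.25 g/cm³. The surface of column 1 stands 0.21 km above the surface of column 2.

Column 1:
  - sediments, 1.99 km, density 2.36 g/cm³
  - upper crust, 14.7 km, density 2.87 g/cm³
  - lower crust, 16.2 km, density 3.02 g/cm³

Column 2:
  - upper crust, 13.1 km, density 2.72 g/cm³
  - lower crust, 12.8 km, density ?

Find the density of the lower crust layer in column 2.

2.98 g/cm³

Take the compensation level at the base of the deeper column (depth z_c below the surface of column 1) and equate Σ ρ_i t_i down to z_c; mantle fills any gap and the z_c terms cancel.
Column 1: 1.99×2.36 + 14.7×2.87 + 16.2×3.02 + (z_c − 32.89)×3.25
Column 2: 0.21×0 + 13.1×2.72 + 12.8×ρ + (z_c − 0.21 − 25.9)×3.25
The z_c×3.25 term appears on both sides and cancels. Collect the known terms of each column as K = Σ(ρt)_known − 3.25 × (depth of known layers): K_1 = 95.8094 − 3.25×32.89 = −11.0831; K_2 = 35.632 − 3.25×(0.21 + 25.9) = −49.2255.
Balance: K_1 = K_2 + 12.8×ρ, so ρ = (K_1 − K_2)/12.8 = 38.1424/12.8 = 2.98 g/cm³.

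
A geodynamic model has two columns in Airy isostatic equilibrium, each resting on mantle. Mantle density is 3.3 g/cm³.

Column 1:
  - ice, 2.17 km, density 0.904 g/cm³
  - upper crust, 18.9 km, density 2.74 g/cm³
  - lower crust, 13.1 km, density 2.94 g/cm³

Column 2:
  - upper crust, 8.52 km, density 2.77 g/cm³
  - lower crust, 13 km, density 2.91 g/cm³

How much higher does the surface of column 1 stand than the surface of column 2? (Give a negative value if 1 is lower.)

For any compensation level in the mantle, the mantle terms cancel and isostasy reduces to e = (Σt_1 − Σt_2) − (Σ(ρt)_1 − Σ(ρt)_2) / ρ_m.
Σt_1 = 34.17 km; Σt_2 = 21.52 km; Σ(ρt)_1 = 92.26168; Σ(ρt)_2 = 61.4304 (in km·g/cm³).
e = (34.17 − 21.52) − (92.26168 − 61.4304) / 3.3 = 3.31 km.

3.31 km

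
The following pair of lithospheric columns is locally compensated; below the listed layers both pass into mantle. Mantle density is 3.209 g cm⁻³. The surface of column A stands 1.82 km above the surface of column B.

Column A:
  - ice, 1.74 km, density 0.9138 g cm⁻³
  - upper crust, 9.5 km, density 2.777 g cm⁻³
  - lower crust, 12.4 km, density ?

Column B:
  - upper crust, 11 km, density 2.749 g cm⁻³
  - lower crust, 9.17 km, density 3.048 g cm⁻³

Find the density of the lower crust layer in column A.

Take the compensation level at the base of the deeper column (depth z_c below the surface of column A) and equate Σ ρ_i t_i down to z_c; mantle fills any gap and the z_c terms cancel.
Column A: 1.74×0.9138 + 9.5×2.777 + 12.4×ρ + (z_c − 23.64)×3.209
Column B: 1.82×0 + 11×2.749 + 9.17×3.048 + (z_c − 1.82 − 20.17)×3.209
The z_c×3.209 term appears on both sides and cancels. Collect the known terms of each column as K = Σ(ρt)_known − 3.209 × (depth of known layers): K_A = 27.971512 − 3.209×23.64 = −47.889248; K_B = 58.18916 − 3.209×(1.82 + 20.17) = −12.37675.
Balance: K_A + 12.4×ρ = K_B, so ρ = (K_B − K_A)/12.4 = 35.5125/12.4 = 2.86 g cm⁻³.

2.86 g cm⁻³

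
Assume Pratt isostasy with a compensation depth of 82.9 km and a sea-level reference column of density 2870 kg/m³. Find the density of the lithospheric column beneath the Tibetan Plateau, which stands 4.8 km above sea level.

2710 kg/m³

Pratt balance: ρ_ref D = ρ (D + h).
ρ = ρ_ref D/(D + h) = 2870 × 82.9 km/(82.9 km + 4.8 km) = 2710 kg/m³.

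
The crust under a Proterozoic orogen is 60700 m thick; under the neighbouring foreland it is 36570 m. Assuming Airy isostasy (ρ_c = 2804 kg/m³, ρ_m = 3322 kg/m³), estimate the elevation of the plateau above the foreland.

Excess crust Δ = 60700 m − 36570 m = 24130 m, split between elevation h and root r with h + r = Δ.
Airy balance ρ_c h = (ρ_m − ρ_c) r gives r = h ρ_c/(ρ_m − ρ_c), so h (1 + ρ_c/(ρ_m − ρ_c)) = Δ, i.e. h = Δ (ρ_m − ρ_c)/ρ_m.
h = 24130 m × 518/3322 = 3760 m.

3760 m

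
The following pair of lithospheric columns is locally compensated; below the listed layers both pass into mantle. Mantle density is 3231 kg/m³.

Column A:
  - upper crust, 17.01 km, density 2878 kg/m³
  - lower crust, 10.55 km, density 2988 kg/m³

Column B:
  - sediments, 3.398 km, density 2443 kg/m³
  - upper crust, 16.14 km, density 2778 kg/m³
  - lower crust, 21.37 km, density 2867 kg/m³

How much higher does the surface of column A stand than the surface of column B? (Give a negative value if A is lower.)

For any compensation level in the mantle, the mantle terms cancel and isostasy reduces to e = (Σt_A − Σt_B) − (Σ(ρt)_A − Σ(ρt)_B) / ρ_m.
Σt_A = 27.56 km; Σt_B = 40.908 km; Σ(ρt)_A = 80478.18; Σ(ρt)_B = 114406.024 (in km·kg/m³).
e = (27.56 − 40.908) − (80478.18 − 114406.024) / 3231 = −2.85 km.

−2.85 km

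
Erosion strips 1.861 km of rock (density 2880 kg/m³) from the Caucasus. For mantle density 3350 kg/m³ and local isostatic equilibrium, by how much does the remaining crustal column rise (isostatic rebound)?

1.6 km

Unloading: uplift u = e ρ_c/ρ_m = 1.861 km × 2880/3350 = 1.6 km.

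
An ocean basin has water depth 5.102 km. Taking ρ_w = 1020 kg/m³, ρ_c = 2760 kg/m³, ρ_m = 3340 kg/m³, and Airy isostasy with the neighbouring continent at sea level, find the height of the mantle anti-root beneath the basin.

By Archimedes' principle applied to the lithosphere: replacing crust with seawater at the top is compensated by replacing crust with mantle at the base: d (ρ_c − ρ_w) = a (ρ_m − ρ_c).
a = d (ρ_c − ρ_w)/(ρ_m − ρ_c) = 5.102 km × 1740/580 = 15.3 km.

15.3 km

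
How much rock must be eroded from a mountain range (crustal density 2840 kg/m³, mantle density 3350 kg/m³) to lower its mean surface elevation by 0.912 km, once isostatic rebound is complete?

Net drop Δ = e − u = e − e ρ_c/ρ_m = e (ρ_m − ρ_c)/ρ_m.
e = Δ ρ_m/(ρ_m − ρ_c) = 0.912 km × 3350/510 = 5.99 km.

5.99 km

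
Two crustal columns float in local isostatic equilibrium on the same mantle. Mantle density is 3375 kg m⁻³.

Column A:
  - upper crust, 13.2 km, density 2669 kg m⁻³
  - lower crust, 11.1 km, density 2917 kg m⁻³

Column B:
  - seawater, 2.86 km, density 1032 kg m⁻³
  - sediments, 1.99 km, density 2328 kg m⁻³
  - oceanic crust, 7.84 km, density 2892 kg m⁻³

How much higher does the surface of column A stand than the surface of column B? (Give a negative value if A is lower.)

For any compensation level in the mantle, the mantle terms cancel and isostasy reduces to e = (Σt_A − Σt_B) − (Σ(ρt)_A − Σ(ρt)_B) / ρ_m.
Σt_A = 24.3 km; Σt_B = 12.69 km; Σ(ρt)_A = 67609.5; Σ(ρt)_B = 30257.52 (in km·kg m⁻³).
e = (24.3 − 12.69) − (67609.5 − 30257.52) / 3375 = 0.543 km.

0.543 km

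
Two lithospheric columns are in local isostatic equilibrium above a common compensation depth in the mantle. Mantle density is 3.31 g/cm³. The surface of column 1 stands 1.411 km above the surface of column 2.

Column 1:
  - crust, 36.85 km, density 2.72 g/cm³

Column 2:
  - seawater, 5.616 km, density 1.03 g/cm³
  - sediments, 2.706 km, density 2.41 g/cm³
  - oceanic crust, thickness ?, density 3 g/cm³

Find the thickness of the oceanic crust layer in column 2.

5.91 km

Take the compensation level at the base of the deeper column (depth z_c below the surface of column 1) and equate Σ ρ_i t_i down to z_c; mantle fills any gap and the z_c terms cancel.
Column 1: 36.85×2.72 + (z_c − 36.85)×3.31
Column 2: 1.411×0 + 5.616×1.03 + 2.706×2.41 + x×3 + (z_c − 1.411 − 8.322 − x)×3.31
The z_c×3.31 term appears on both sides and cancels. Collect the known terms of each column as K = Σ(ρt)_known − 3.31 × (depth of known layers): K_1 = 100.232 − 3.31×36.85 = −21.7415; K_2 = 12.30594 − 3.31×(1.411 + 8.322) = −19.91029.
Balance: K_1 = K_2 − x×(3.31 − 3), so x = (K_2 − K_1)/(3.31 − 3) = 1.83121/0.31 = 5.91 km.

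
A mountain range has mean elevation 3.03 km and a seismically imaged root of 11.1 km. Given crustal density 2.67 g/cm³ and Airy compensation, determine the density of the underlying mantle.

Airy balance: ρ_c h = (ρ_m − ρ_c) r → ρ_m = ρ_c (1 + h/r).
ρ_m = 2.67 × (1 + 3.03 km/11.1 km) = 3.4 g/cm³.

3.4 g/cm³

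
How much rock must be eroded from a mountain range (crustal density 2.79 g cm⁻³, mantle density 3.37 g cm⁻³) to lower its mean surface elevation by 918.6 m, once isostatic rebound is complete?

5340 m

Net drop Δ = e − u = e − e ρ_c/ρ_m = e (ρ_m − ρ_c)/ρ_m.
e = Δ ρ_m/(ρ_m − ρ_c) = 918.6 m × 3.37/0.58 = 5340 m.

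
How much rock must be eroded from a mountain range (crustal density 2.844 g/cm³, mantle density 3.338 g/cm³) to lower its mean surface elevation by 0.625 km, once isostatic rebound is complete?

Net drop Δ = e − u = e − e ρ_c/ρ_m = e (ρ_m − ρ_c)/ρ_m.
e = Δ ρ_m/(ρ_m − ρ_c) = 0.625 km × 3.338/0.494 = 4.22 km.

4.22 km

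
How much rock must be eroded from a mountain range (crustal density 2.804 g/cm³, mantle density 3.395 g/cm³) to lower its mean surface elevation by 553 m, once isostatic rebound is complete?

3180 m

Net drop Δ = e − u = e − e ρ_c/ρ_m = e (ρ_m − ρ_c)/ρ_m.
e = Δ ρ_m/(ρ_m − ρ_c) = 553 m × 3.395/0.591 = 3180 m.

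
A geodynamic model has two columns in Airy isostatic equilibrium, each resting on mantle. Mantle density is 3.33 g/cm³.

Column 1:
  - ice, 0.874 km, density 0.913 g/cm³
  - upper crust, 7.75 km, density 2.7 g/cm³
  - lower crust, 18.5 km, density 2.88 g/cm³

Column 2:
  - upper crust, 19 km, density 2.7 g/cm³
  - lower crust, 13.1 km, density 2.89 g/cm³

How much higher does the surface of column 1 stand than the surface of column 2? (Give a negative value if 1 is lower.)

For any compensation level in the mantle, the mantle terms cancel and isostasy reduces to e = (Σt_1 − Σt_2) − (Σ(ρt)_1 − Σ(ρt)_2) / ρ_m.
Σt_1 = 27.124 km; Σt_2 = 32.1 km; Σ(ρt)_1 = 75.002962; Σ(ρt)_2 = 89.159 (in km·g/cm³).
e = (27.124 − 32.1) − (75.002962 − 89.159) / 3.33 = −0.725 km.

−0.725 km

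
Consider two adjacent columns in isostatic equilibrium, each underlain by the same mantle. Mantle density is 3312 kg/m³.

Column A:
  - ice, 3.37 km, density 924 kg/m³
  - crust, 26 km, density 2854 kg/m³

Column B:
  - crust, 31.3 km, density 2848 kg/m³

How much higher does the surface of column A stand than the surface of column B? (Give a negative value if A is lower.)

1.64 km

For any compensation level in the mantle, the mantle terms cancel and isostasy reduces to e = (Σt_A − Σt_B) − (Σ(ρt)_A − Σ(ρt)_B) / ρ_m.
Σt_A = 29.37 km; Σt_B = 31.3 km; Σ(ρt)_A = 77317.88; Σ(ρt)_B = 89142.4 (in km·kg/m³).
e = (29.37 − 31.3) − (77317.88 − 89142.4) / 3312 = 1.64 km.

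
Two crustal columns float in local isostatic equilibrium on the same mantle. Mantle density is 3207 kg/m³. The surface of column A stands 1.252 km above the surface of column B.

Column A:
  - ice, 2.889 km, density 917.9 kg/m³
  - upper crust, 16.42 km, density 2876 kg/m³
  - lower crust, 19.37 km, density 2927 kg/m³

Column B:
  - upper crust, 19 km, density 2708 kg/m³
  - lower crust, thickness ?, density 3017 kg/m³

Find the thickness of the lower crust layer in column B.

20.9 km

Take the compensation level at the base of the deeper column (depth z_c below the surface of column A) and equate Σ ρ_i t_i down to z_c; mantle fills any gap and the z_c terms cancel.
Column A: 2.889×917.9 + 16.42×2876 + 19.37×2927 + (z_c − 38.679)×3207
Column B: 1.252×0 + 19×2708 + x×3017 + (z_c − 1.252 − 19 − x)×3207
The z_c×3207 term appears on both sides and cancels. Collect the known terms of each column as K = Σ(ρt)_known − 3207 × (depth of known layers): K_A = 106571.723 − 3207×38.679 = −17471.8299; K_B = 51452 − 3207×(1.252 + 19) = −13496.164.
Balance: K_A = K_B − x×(3207 − 3017), so x = (K_B − K_A)/(3207 − 3017) = 3975.67/190 = 20.9 km.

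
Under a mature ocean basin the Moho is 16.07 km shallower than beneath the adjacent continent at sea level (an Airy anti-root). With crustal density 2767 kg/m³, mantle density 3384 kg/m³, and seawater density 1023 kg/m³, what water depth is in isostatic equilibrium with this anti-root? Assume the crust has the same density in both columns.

Replacing a thickness d of crust by seawater at the top must be balanced by replacing crust with mantle at the base: d (ρ_c − ρ_w) = a (ρ_m − ρ_c).
d = a (ρ_m − ρ_c)/(ρ_c − ρ_w) = 16.07 km × 617/1744 = 5.69 km.

5.69 km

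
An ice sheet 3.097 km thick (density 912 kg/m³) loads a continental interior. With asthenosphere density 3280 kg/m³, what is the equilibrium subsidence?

0.861 km

In Airy isostatic equilibrium: the ice load ρ_ice t is balanced by mantle displaced below, ρ_m s.
s = t ρ_ice / ρ_m = 3.097 km × 912/3280 = 0.861 km.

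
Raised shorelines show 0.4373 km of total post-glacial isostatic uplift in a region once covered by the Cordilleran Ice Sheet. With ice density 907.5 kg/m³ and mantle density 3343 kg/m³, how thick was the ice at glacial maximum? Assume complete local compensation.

u = t ρ_ice/ρ_m → t = u ρ_m/ρ_ice = 0.4373 km × 3343/907.5 = 1.61 km.

1.61 km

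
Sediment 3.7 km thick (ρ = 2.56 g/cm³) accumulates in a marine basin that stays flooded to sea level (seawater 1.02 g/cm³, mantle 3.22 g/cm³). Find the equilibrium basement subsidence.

Submarine loading: the sediment displaces seawater, and the subsidence is in turn flooded, so s (ρ_m − ρ_w) = t (ρ_sed − ρ_w).
s = 3.7 km × (2.56 − 1.02) / (3.22 − 1.02) = 2.59 km.

2.59 km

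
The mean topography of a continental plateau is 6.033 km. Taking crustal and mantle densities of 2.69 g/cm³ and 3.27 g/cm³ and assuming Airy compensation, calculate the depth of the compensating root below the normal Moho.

By Archimedes' principle applied to the lithosphere: the weight of the topography is balanced by the buoyancy of the root, ρ_c h = (ρ_m − ρ_c) r.
r = h · ρ_c / (ρ_m − ρ_c) = 6.033 km × 2.69 / (3.27 − 2.69) = 28 km.

28 km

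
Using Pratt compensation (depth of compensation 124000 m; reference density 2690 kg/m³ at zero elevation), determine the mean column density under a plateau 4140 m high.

Pratt balance: ρ_ref D = ρ (D + h).
ρ = ρ_ref D/(D + h) = 2690 × 124000 m/(124000 m + 4140 m) = 2600 kg/m³.

2600 kg/m³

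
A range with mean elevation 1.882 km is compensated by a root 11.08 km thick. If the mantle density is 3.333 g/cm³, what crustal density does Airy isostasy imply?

ρ_c h = (ρ_m − ρ_c) r → ρ_c (h + r) = ρ_m r → ρ_c = ρ_m r / (h + r).
ρ_c = 3.333 × 11.08 km / (1.882 km + 11.08 km) = 2.85 g/cm³.

2.85 g/cm³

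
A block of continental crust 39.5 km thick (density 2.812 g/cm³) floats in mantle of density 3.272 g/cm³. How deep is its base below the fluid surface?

Draft d = t ρ_obj/ρ_fluid = 39.5 km × 2.812/3.272 = 33.9 km.

33.9 km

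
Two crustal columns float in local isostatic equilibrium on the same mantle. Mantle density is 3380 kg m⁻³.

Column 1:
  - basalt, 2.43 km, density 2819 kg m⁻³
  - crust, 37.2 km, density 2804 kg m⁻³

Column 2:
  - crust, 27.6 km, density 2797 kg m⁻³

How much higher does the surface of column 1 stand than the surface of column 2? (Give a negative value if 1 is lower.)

1.98 km

For any compensation level in the mantle, the mantle terms cancel and isostasy reduces to e = (Σt_1 − Σt_2) − (Σ(ρt)_1 − Σ(ρt)_2) / ρ_m.
Σt_1 = 39.63 km; Σt_2 = 27.6 km; Σ(ρt)_1 = 111158.97; Σ(ρt)_2 = 77197.2 (in km·kg m⁻³).
e = (39.63 − 27.6) − (111158.97 − 77197.2) / 3380 = 1.98 km.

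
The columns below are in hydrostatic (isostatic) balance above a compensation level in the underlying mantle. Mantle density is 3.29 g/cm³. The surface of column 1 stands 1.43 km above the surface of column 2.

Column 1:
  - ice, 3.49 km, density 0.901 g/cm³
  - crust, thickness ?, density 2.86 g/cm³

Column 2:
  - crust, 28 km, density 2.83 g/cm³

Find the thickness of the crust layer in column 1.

21.5 km

Take the compensation level at the base of the deeper column (depth z_c below the surface of column 1) and equate Σ ρ_i t_i down to z_c; mantle fills any gap and the z_c terms cancel.
Column 1: 3.49×0.901 + x×2.86 + (z_c − 3.49 − x)×3.29
Column 2: 1.43×0 + 28×2.83 + (z_c − 1.43 − 28)×3.29
The z_c×3.29 term appears on both sides and cancels. Collect the known terms of each column as K = Σ(ρt)_known − 3.29 × (depth of known layers): K_1 = 3.14449 − 3.29×3.49 = −8.33761; K_2 = 79.24 − 3.29×(1.43 + 28) = −17.5847.
Balance: K_1 − x×(3.29 − 2.86) = K_2, so x = (K_1 − K_2)/(3.29 − 2.86) = 9.24709/0.43 = 21.5 km.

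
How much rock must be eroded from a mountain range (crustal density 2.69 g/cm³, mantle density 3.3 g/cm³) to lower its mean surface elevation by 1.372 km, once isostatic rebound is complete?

7.42 km

Net drop Δ = e − u = e − e ρ_c/ρ_m = e (ρ_m − ρ_c)/ρ_m.
e = Δ ρ_m/(ρ_m − ρ_c) = 1.372 km × 3.3/0.61 = 7.42 km.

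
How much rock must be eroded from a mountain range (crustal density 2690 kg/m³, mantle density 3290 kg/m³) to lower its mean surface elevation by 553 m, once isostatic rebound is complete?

3030 m

Net drop Δ = e − u = e − e ρ_c/ρ_m = e (ρ_m − ρ_c)/ρ_m.
e = Δ ρ_m/(ρ_m − ρ_c) = 553 m × 3290/600 = 3030 m.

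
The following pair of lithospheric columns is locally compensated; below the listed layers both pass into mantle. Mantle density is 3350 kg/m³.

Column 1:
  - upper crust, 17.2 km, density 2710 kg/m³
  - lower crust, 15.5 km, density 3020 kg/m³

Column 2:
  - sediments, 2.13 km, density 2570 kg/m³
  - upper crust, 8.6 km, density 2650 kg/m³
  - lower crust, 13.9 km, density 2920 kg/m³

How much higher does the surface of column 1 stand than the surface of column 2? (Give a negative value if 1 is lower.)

0.736 km

For any compensation level in the mantle, the mantle terms cancel and isostasy reduces to e = (Σt_1 − Σt_2) − (Σ(ρt)_1 − Σ(ρt)_2) / ρ_m.
Σt_1 = 32.7 km; Σt_2 = 24.63 km; Σ(ρt)_1 = 93422; Σ(ρt)_2 = 68852.1 (in km·kg/m³).
e = (32.7 − 24.63) − (93422 − 68852.1) / 3350 = 0.736 km.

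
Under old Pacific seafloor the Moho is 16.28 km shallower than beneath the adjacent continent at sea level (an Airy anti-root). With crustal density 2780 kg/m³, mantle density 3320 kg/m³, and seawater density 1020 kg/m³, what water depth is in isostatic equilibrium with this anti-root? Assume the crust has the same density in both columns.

Replacing a thickness d of crust by seawater at the top must be balanced by replacing crust with mantle at the base: d (ρ_c − ρ_w) = a (ρ_m − ρ_c).
d = a (ρ_m − ρ_c)/(ρ_c − ρ_w) = 16.28 km × 540/1760 = 5 km.

5 km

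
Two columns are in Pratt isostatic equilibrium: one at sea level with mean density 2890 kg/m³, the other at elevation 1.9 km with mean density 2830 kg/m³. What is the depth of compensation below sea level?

89.6 km

ρ_ref D = ρ (D + h) → D (ρ_ref − ρ) = ρ h.
D = ρ h/(ρ_ref − ρ) = 2830 × 1.9 km/(2890 − 2830) = 89.6 km.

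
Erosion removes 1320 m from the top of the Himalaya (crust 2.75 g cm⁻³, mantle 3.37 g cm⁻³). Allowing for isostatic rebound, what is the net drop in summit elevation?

243 m

Rebound u = e ρ_c/ρ_m = 1320 m × 2.75/3.37 = 1077 m.
Net surface drop = e − u = 1320 m − 1077 m = e (ρ_m − ρ_c)/ρ_m = 243 m.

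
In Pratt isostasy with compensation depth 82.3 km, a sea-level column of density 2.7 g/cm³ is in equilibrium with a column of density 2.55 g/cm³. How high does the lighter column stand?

4.84 km

ρ_ref D = ρ (D + h) → h = D (ρ_ref − ρ)/ρ.
h = 82.3 km × (2.7 − 2.55)/2.55 = 4.84 km.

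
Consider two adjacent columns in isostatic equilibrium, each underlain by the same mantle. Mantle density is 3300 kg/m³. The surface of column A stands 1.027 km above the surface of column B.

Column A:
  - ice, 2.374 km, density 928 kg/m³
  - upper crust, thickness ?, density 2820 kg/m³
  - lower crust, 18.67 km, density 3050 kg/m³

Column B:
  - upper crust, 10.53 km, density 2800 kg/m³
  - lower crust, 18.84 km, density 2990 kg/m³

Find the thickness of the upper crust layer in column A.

8.74 km

Take the compensation level at the base of the deeper column (depth z_c below the surface of column A) and equate Σ ρ_i t_i down to z_c; mantle fills any gap and the z_c terms cancel.
Column A: 2.374×928 + x×2820 + 18.67×3050 + (z_c − 21.044 − x)×3300
Column B: 1.027×0 + 10.53×2800 + 18.84×2990 + (z_c − 1.027 − 29.37)×3300
The z_c×3300 term appears on both sides and cancels. Collect the known terms of each column as K = Σ(ρt)_known − 3300 × (depth of known layers): K_A = 59146.572 − 3300×21.044 = −10298.628; K_B = 85815.6 − 3300×(1.027 + 29.37) = −14494.5.
Balance: K_A − x×(3300 − 2820) = K_B, so x = (K_A − K_B)/(3300 − 2820) = 4195.87/480 = 8.74 km.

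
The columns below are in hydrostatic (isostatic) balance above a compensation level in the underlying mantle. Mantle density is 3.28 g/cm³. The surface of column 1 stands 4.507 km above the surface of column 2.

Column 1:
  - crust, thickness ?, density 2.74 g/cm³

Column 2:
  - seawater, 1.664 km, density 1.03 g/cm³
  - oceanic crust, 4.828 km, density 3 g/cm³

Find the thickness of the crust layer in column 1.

36.8 km

Take the compensation level at the base of the deeper column (depth z_c below the surface of column 1) and equate Σ ρ_i t_i down to z_c; mantle fills any gap and the z_c terms cancel.
Column 1: x×2.74 + (z_c − 0 − x)×3.28
Column 2: 4.507×0 + 1.664×1.03 + 4.828×3 + (z_c − 4.507 − 6.492)×3.28
The z_c×3.28 term appears on both sides and cancels. Collect the known terms of each column as K = Σ(ρt)_known − 3.28 × (depth of known layers): K_1 = 0 − 3.28×0 = 0; K_2 = 16.19792 − 3.28×(4.507 + 6.492) = −19.8788.
Balance: K_1 − x×(3.28 − 2.74) = K_2, so x = (K_1 − K_2)/(3.28 − 2.74) = 19.8788/0.54 = 36.8 km.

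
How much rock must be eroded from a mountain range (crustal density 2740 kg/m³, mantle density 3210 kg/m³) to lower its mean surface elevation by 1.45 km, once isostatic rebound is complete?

9.9 km

Net drop Δ = e − u = e − e ρ_c/ρ_m = e (ρ_m − ρ_c)/ρ_m.
e = Δ ρ_m/(ρ_m − ρ_c) = 1.45 km × 3210/470 = 9.9 km.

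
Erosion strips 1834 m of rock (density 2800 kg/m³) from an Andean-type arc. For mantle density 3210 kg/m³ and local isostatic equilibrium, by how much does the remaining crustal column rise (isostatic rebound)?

Unloading: uplift u = e ρ_c/ρ_m = 1834 m × 2800/3210 = 1600 m.

1600 m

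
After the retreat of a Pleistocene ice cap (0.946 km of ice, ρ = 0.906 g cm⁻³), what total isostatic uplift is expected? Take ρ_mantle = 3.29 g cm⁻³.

Removing the load lets mantle flow back in; uplift u satisfies ρ_ice t = ρ_m u.
u = t ρ_ice/ρ_m = 0.946 km × 0.906/3.29 = 0.261 km.

0.261 km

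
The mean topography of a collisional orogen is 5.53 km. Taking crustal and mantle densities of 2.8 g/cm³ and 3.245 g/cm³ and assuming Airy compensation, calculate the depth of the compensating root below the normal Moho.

34.8 km

Balancing pressure at the compensation depth: the weight of the topography is balanced by the buoyancy of the root, ρ_c h = (ρ_m − ρ_c) r.
r = h · ρ_c / (ρ_m − ρ_c) = 5.53 km × 2.8 / (3.245 − 2.8) = 34.8 km.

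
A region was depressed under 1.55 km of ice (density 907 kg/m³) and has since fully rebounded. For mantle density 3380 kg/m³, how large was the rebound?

0.416 km

Removing the load lets mantle flow back in; uplift u satisfies ρ_ice t = ρ_m u.
u = t ρ_ice/ρ_m = 1.55 km × 907/3380 = 0.416 km.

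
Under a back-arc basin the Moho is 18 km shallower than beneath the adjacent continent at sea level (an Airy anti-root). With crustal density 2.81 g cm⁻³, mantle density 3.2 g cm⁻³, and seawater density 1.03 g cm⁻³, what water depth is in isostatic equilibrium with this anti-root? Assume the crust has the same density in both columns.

3.94 km

Replacing a thickness d of crust by seawater at the top must be balanced by replacing crust with mantle at the base: d (ρ_c − ρ_w) = a (ρ_m − ρ_c).
d = a (ρ_m − ρ_c)/(ρ_c − ρ_w) = 18 km × 0.39/1.78 = 3.94 km.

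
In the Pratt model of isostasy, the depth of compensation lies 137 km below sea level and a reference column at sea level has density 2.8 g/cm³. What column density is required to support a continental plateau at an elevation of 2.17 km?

Pratt balance: ρ_ref D = ρ (D + h).
ρ = ρ_ref D/(D + h) = 2.8 × 137 km/(137 km + 2.17 km) = 2.76 g/cm³.

2.76 g/cm³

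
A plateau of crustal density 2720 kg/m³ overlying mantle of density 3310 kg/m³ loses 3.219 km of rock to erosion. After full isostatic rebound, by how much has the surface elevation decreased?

0.574 km

Rebound u = e ρ_c/ρ_m = 3.219 km × 2720/3310 = 2.645 km.
Net surface drop = e − u = 3.219 km − 2.645 km = e (ρ_m − ρ_c)/ρ_m = 0.574 km.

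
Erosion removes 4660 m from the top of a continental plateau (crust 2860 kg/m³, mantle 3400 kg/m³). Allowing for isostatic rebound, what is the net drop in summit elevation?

Rebound u = e ρ_c/ρ_m = 4660 m × 2860/3400 = 3920 m.
Net surface drop = e − u = 4660 m − 3920 m = e (ρ_m − ρ_c)/ρ_m = 740 m.

740 m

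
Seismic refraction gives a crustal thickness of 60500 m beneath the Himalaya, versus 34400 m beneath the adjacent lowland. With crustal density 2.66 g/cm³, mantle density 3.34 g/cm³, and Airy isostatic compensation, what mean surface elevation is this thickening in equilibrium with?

5310 m

Excess crust Δ = 60500 m − 34400 m = 26100 m, split between elevation h and root r with h + r = Δ.
Airy balance ρ_c h = (ρ_m − ρ_c) r gives r = h ρ_c/(ρ_m − ρ_c), so h (1 + ρ_c/(ρ_m − ρ_c)) = Δ, i.e. h = Δ (ρ_m − ρ_c)/ρ_m.
h = 26100 m × 0.68/3.34 = 5310 m.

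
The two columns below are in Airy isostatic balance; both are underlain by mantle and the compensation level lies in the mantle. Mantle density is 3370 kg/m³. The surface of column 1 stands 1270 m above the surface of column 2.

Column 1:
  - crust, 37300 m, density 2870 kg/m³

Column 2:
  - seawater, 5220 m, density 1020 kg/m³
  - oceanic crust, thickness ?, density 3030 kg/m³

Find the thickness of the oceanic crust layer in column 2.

6190 m

Take the compensation level at the base of the deeper column (depth z_c below the surface of column 1) and equate Σ ρ_i t_i down to z_c; mantle fills any gap and the z_c terms cancel.
Column 1: 37300×2870 + (z_c − 37300)×3370
Column 2: 1270×0 + 5220×1020 + x×3030 + (z_c − 1270 − 5220 − x)×3370
The z_c×3370 term appears on both sides and cancels. Collect the known terms of each column as K = Σ(ρt)_known − 3370 × (depth of known layers): K_1 = 107051000 − 3370×37300 = −18650000; K_2 = 5324400 − 3370×(1270 + 5220) = −16546900.
Balance: K_1 = K_2 − x×(3370 − 3030), so x = (K_2 − K_1)/(3370 − 3030) = 2103100/340 = 6190 m.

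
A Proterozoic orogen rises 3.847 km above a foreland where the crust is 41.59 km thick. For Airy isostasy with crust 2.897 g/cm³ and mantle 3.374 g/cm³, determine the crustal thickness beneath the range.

68.8 km

Root depth r = h ρ_c / (ρ_m − ρ_c) = 3.847 km × 2.897 / 0.477 = 23.36 km.
Total thickness = T + h + r = 41.59 km + 3.847 km + 23.36 km = 68.8 km.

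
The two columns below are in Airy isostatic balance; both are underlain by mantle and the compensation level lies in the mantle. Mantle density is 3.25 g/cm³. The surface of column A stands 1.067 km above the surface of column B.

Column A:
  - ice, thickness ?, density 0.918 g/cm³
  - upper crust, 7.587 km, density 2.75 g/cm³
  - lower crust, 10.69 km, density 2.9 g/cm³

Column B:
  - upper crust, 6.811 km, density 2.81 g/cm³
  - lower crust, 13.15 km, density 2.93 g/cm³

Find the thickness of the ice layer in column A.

1.35 km

Take the compensation level at the base of the deeper column (depth z_c below the surface of column A) and equate Σ ρ_i t_i down to z_c; mantle fills any gap and the z_c terms cancel.
Column A: x×0.918 + 7.587×2.75 + 10.69×2.9 + (z_c − 18.277 − x)×3.25
Column B: 1.067×0 + 6.811×2.81 + 13.15×2.93 + (z_c − 1.067 − 19.961)×3.25
The z_c×3.25 term appears on both sides and cancels. Collect the known terms of each column as K = Σ(ρt)_known − 3.25 × (depth of known layers): K_A = 51.86525 − 3.25×18.277 = −7.535; K_B = 57.66841 − 3.25×(1.067 + 19.961) = −10.67259.
Balance: K_A − x×(3.25 − 0.918) = K_B, so x = (K_A − K_B)/(3.25 − 0.918) = 3.13759/2.332 = 1.35 km.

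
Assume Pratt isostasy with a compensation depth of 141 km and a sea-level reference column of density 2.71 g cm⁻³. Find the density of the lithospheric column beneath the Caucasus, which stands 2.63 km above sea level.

2.66 g cm⁻³

Pratt balance: ρ_ref D = ρ (D + h).
ρ = ρ_ref D/(D + h) = 2.71 × 141 km/(141 km + 2.63 km) = 2.66 g cm⁻³.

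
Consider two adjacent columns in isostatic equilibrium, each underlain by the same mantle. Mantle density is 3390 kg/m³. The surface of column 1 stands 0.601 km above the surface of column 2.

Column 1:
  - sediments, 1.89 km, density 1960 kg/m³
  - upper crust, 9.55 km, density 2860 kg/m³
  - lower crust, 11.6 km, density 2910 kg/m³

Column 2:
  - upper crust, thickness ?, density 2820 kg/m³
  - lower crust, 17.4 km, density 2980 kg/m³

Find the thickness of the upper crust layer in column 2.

Take the compensation level at the base of the deeper column (depth z_c below the surface of column 1) and equate Σ ρ_i t_i down to z_c; mantle fills any gap and the z_c terms cancel.
Column 1: 1.89×1960 + 9.55×2860 + 11.6×2910 + (z_c − 23.04)×3390
Column 2: 0.601×0 + x×2820 + 17.4×2980 + (z_c − 0.601 − 17.4 − x)×3390
The z_c×3390 term appears on both sides and cancels. Collect the known terms of each column as K = Σ(ρt)_known − 3390 × (depth of known layers): K_1 = 64773.4 − 3390×23.04 = −13332.2; K_2 = 51852 − 3390×(0.601 + 17.4) = −9171.39.
Balance: K_1 = K_2 − x×(3390 − 2820), so x = (K_2 − K_1)/(3390 − 2820) = 4160.81/570 = 7.3 km.

7.3 km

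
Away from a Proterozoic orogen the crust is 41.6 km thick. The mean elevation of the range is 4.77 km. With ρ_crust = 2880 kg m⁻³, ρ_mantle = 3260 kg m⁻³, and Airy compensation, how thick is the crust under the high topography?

Root depth r = h ρ_c / (ρ_m − ρ_c) = 4.77 km × 2880 / 380 = 36.15 km.
Total thickness = T + h + r = 41.6 km + 4.77 km + 36.15 km = 82.5 km.

82.5 km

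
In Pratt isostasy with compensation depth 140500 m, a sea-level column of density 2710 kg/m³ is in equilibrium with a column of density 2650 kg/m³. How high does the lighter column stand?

ρ_ref D = ρ (D + h) → h = D (ρ_ref − ρ)/ρ.
h = 140500 m × (2710 − 2650)/2650 = 3180 m.

3180 m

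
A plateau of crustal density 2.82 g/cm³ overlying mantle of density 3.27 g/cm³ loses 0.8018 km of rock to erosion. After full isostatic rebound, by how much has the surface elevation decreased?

0.11 km

Rebound u = e ρ_c/ρ_m = 0.8018 km × 2.82/3.27 = 0.6915 km.
Net surface drop = e − u = 0.8018 km − 0.6915 km = e (ρ_m − ρ_c)/ρ_m = 0.11 km.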